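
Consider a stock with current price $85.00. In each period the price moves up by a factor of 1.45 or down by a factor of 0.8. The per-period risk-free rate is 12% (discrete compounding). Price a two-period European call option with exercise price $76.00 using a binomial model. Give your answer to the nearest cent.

$28.85

Risk-neutral probability p = (1 + 0.12 − 0.8)/(1.45 − 0.8) = 0.3200/0.6500 = 0.4923
Terminal stock prices: S_uu = 178.7, S_ud = 98.6, S_dd = 54.4
Terminal payoffs (S − K): max(102.7, 0) = 102.7, max(22.6, 0) = 22.6, max(-21.6, 0) = 0
Node u (S = 123.2): V_u = 1/1.12·[0.4923·102.7125 + 0.5077·22.6000] = 55.3929
Node d (S = 68): V_d = 1/1.12·[0.4923·22.6000 + 0.5077·0.0000] = 9.9341
Node 0 (S = 85): V_0 = 1/1.12·[0.4923·55.3929 + 0.5077·9.9341] = 28.8516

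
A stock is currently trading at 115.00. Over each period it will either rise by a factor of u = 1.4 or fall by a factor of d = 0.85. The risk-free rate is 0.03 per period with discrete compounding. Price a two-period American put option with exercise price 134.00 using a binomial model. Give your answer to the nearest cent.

Risk-neutral probability p = (1 + 0.03 − 0.85)/(1.4 − 0.85) = 0.1800/0.5500 = 0.3273
Terminal stock prices: S_uu = 225.4, S_ud = 136.8, S_dd = 83.09
Terminal payoffs (K − S): max(-91.4, 0) = 0, max(-2.85, 0) = 0, max(50.91, 0) = 50.91
Node u (S = 161): continuation = 1/1.03·[0.3273·0.0000 + 0.6727·0.0000] = 0.0000; exercise value = 0.0000 ≤ continuation, so V_u = 0.0000
Node d (S = 97.75): continuation = 1/1.03·[0.3273·0.0000 + 0.6727·50.9125] = 33.2526; exercise value = 36.2500 > continuation, so V_d = 36.2500 (exercise)
Node 0 (S = 115): continuation = 1/1.03·[0.3273·0.0000 + 0.6727·36.2500] = 23.6761; exercise value = 19.0000 ≤ continuation, so V_0 = 23.6761

23.68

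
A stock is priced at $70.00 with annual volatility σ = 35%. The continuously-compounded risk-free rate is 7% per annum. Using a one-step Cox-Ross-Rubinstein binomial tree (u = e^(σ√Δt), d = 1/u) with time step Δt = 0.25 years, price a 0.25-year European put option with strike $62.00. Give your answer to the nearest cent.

$1.57

CRR parameters: u = e^(σ√Δt) = e^(0.35·√0.25) = 1.1912, d = 1/u = 0.8395
Per-period rate: rΔt = 0.07·0.25 = 0.0175, so R = e^0.0175 = 1.0177
Risk-neutral probability p = (e^0.0175 − 0.8395)/(1.1912 − 0.8395) = 0.1782/0.3518 = 0.5065
Terminal stock prices: S_u = 83.39, S_d = 58.76
Terminal payoffs (K − S): max(-21.39, 0) = 0, max(3.238, 0) = 3.238
Node 0 (S = 70): V_0 = e^(−0.0175)·[0.5065·0.0000 + 0.4935·3.2380] = 1.5701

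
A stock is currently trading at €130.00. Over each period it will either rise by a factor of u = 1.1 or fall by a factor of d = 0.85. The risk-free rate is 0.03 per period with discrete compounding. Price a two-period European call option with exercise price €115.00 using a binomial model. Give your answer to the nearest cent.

€23.16

Risk-neutral probability p = (1 + 0.03 − 0.85)/(1.1 − 0.85) = 0.1800/0.2500 = 0.7200
Terminal stock prices: S_uu = 157.3, S_ud = 121.5, S_dd = 93.92
Terminal payoffs (S − K): max(42.3, 0) = 42.3, max(6.55, 0) = 6.55, max(-21.08, 0) = 0
Node u (S = 143): V_u = 1/1.03·[0.7200·42.3000 + 0.2800·6.5500] = 31.3495
Node d (S = 110.5): V_d = 1/1.03·[0.7200·6.5500 + 0.2800·0.0000] = 4.5786
Node 0 (S = 130): V_0 = 1/1.03·[0.7200·31.3495 + 0.2800·4.5786] = 23.1589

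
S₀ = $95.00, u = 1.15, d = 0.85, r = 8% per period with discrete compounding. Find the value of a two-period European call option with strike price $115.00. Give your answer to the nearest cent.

Risk-neutral probability p = (1 + 0.08 − 0.85)/(1.15 − 0.85) = 0.2300/0.3000 = 0.7667
Terminal stock prices: S_uu = 125.6, S_ud = 92.86, S_dd = 68.64
Terminal payoffs (S − K): max(10.64, 0) = 10.64, max(-22.14, 0) = 0, max(-46.36, 0) = 0
Node u (S = 109.2): V_u = 1/1.08·[0.7667·10.6375 + 0.2333·0.0000] = 7.5513
Node d (S = 80.75): V_d = 1/1.08·[0.7667·0.0000 + 0.2333·0.0000] = 0.0000
Node 0 (S = 95): V_0 = 1/1.08·[0.7667·7.5513 + 0.2333·0.0000] = 5.3605

$5.36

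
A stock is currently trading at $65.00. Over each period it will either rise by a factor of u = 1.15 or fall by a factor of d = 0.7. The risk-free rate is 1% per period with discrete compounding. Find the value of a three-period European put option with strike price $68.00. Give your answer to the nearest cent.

Risk-neutral probability p = (1 + 0.01 − 0.7)/(1.15 − 0.7) = 0.3100/0.4500 = 0.6889
Terminal stock prices: S_uuu = 98.86, S_uud = 60.17, S_udd = 36.63, S_ddd = 22.29
Terminal payoffs (K − S): max(-30.86, 0) = 0, max(7.826, 0) = 7.826, max(31.37, 0) = 31.37, max(45.71, 0) = 45.71
Node uu (S = 85.96): V_uu = 1/1.01·[0.6889·0.0000 + 0.3111·7.8263] = 2.4107
Node ud (S = 52.32): V_ud = 1/1.01·[0.6889·7.8263 + 0.3111·31.3725] = 15.0017
Node dd (S = 31.85): V_dd = 1/1.01·[0.6889·31.3725 + 0.3111·45.7050] = 35.4767
Node u (S = 74.75): V_u = 1/1.01·[0.6889·2.4107 + 0.3111·15.0017] = 6.2653
Node d (S = 45.5): V_d = 1/1.01·[0.6889·15.0017 + 0.3111·35.4767] = 21.1601
Node 0 (S = 65): V_0 = 1/1.01·[0.6889·6.2653 + 0.3111·21.1601] = 10.7913

$10.79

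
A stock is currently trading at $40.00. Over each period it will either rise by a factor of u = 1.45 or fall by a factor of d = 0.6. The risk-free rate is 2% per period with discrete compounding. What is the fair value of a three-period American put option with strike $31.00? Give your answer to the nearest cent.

$6.50

Risk-neutral probability p = (1 + 0.02 − 0.6)/(1.45 − 0.6) = 0.4200/0.8500 = 0.4941
Terminal stock prices: S_uuu = 121.9, S_uud = 50.46, S_udd = 20.88, S_ddd = 8.64
Terminal payoffs (K − S): max(-90.94, 0) = 0, max(-19.46, 0) = 0, max(10.12, 0) = 10.12, max(22.36, 0) = 22.36
Node uu (S = 84.1): continuation = 1/1.02·[0.4941·0.0000 + 0.5059·0.0000] = 0.0000; exercise value = 0.0000 ≤ continuation, so V_uu = 0.0000
Node ud (S = 34.8): continuation = 1/1.02·[0.4941·0.0000 + 0.5059·10.1200] = 5.0191; exercise value = 0.0000 ≤ continuation, so V_ud = 5.0191
Node dd (S = 14.4): continuation = 1/1.02·[0.4941·10.1200 + 0.5059·22.3600] = 15.9922; exercise value = 16.6000 > continuation, so V_dd = 16.6000 (exercise)
Node u (S = 58): continuation = 1/1.02·[0.4941·0.0000 + 0.5059·5.0191] = 2.4893; exercise value = 0.0000 ≤ continuation, so V_u = 2.4893
Node d (S = 24): continuation = 1/1.02·[0.4941·5.0191 + 0.5059·16.6000] = 10.6644; exercise value = 7.0000 ≤ continuation, so V_d = 10.6644
Node 0 (S = 40): continuation = 1/1.02·[0.4941·2.4893 + 0.5059·10.6644] = 6.4950; exercise value = 0.0000 ≤ continuation, so V_0 = 6.4950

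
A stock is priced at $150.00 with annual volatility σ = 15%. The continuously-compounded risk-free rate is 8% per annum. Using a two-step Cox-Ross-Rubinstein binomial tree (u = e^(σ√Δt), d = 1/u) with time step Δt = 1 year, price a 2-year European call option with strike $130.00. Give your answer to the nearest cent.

$40.32

CRR parameters: u = e^(σ√Δt) = e^(0.15·√1) = 1.1618, d = 1/u = 0.8607
Per-period rate: rΔt = 0.08·1 = 0.08, so R = e^0.08 = 1.0833
Risk-neutral probability p = (e^0.08 − 0.8607)/(1.1618 − 0.8607) = 0.2226/0.3011 = 0.7392
Terminal stock prices: S_uu = 202.5, S_ud = 150, S_dd = 111.1
Terminal payoffs (S − K): max(72.48, 0) = 72.48, max(20, 0) = 20, max(-18.88, 0) = 0
Node u (S = 174.3): V_u = e^(−0.08)·[0.7392·72.4788 + 0.2608·20.0000] = 54.2700
Node d (S = 129.1): V_d = e^(−0.08)·[0.7392·20.0000 + 0.2608·0.0000] = 13.6465
Node 0 (S = 150): V_0 = e^(−0.08)·[0.7392·54.2700 + 0.2608·13.6465] = 40.3158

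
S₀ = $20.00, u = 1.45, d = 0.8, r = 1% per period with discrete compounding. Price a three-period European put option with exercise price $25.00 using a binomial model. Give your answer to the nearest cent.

$7.22

Risk-neutral probability p = (1 + 0.01 − 0.8)/(1.45 − 0.8) = 0.2100/0.6500 = 0.3231
Terminal stock prices: S_uuu = 60.97, S_uud = 33.64, S_udd = 18.56, S_ddd = 10.24
Terminal payoffs (K − S): max(-35.97, 0) = 0, max(-8.64, 0) = 0, max(6.44, 0) = 6.44, max(14.76, 0) = 14.76
Node uu (S = 42.05): V_uu = 1/1.01·[0.3231·0.0000 + 0.6769·0.0000] = 0.0000
Node ud (S = 23.2): V_ud = 1/1.01·[0.3231·0.0000 + 0.6769·6.4400] = 4.3162
Node dd (S = 12.8): V_dd = 1/1.01·[0.3231·6.4400 + 0.6769·14.7600] = 11.9525
Node u (S = 29): V_u = 1/1.01·[0.3231·0.0000 + 0.6769·4.3162] = 2.8928
Node d (S = 16): V_d = 1/1.01·[0.3231·4.3162 + 0.6769·11.9525] = 9.3915
Node 0 (S = 20): V_0 = 1/1.01·[0.3231·2.8928 + 0.6769·9.3915] = 7.2197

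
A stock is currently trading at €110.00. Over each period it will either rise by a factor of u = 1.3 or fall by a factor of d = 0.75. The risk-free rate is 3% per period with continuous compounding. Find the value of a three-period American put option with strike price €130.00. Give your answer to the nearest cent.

€28.14

Risk-neutral probability p = (e^0.03 − 0.75)/(1.3 − 0.75) = 0.2805/0.5500 = 0.5099
Terminal stock prices: S_uuu = 241.7, S_uud = 139.4, S_udd = 80.44, S_ddd = 46.41
Terminal payoffs (K − S): max(-111.7, 0) = 0, max(-9.425, 0) = 0, max(49.56, 0) = 49.56, max(83.59, 0) = 83.59
Node uu (S = 185.9): continuation = e^(−0.03)·[0.5099·0.0000 + 0.4901·0.0000] = 0.0000; exercise value = 0.0000 ≤ continuation, so V_uu = 0.0000
Node ud (S = 107.2): continuation = e^(−0.03)·[0.5099·0.0000 + 0.4901·49.5625] = 23.5719; exercise value = 22.7500 ≤ continuation, so V_ud = 23.5719
Node dd (S = 61.88): continuation = e^(−0.03)·[0.5099·49.5625 + 0.4901·83.5938] = 64.2829; exercise value = 68.1250 > continuation, so V_dd = 68.1250 (exercise)
Node u (S = 143): continuation = e^(−0.03)·[0.5099·0.0000 + 0.4901·23.5719] = 11.2107; exercise value = 0.0000 ≤ continuation, so V_u = 11.2107
Node d (S = 82.5): continuation = e^(−0.03)·[0.5099·23.5719 + 0.4901·68.1250] = 44.0646; exercise value = 47.5000 > continuation, so V_d = 47.5000 (exercise)
Node 0 (S = 110): continuation = e^(−0.03)·[0.5099·11.2107 + 0.4901·47.5000] = 28.1385; exercise value = 20.0000 ≤ continuation, so V_0 = 28.1385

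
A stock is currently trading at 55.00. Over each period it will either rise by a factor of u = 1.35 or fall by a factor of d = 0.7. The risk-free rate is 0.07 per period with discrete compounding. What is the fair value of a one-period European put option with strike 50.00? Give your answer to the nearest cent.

Risk-neutral probability p = (1 + 0.07 − 0.7)/(1.35 − 0.7) = 0.3700/0.6500 = 0.5692
Terminal stock prices: S_u = 74.25, S_d = 38.5
Terminal payoffs (K − S): max(-24.25, 0) = 0, max(11.5, 0) = 11.5
Node 0 (S = 55): V_0 = 1/1.07·[0.5692·0.0000 + 0.4308·11.5000] = 4.6298

4.63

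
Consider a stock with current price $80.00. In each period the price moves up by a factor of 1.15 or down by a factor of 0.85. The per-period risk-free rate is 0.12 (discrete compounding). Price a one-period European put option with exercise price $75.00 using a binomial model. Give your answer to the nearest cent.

Risk-neutral probability p = (1 + 0.12 − 0.85)/(1.15 − 0.85) = 0.2700/0.3000 = 0.9000
Terminal stock prices: S_u = 92, S_d = 68
Terminal payoffs (K − S): max(-17, 0) = 0, max(7, 0) = 7
Node 0 (S = 80): V_0 = 1/1.12·[0.9000·0.0000 + 0.1000·7.0000] = 0.6250

$0.62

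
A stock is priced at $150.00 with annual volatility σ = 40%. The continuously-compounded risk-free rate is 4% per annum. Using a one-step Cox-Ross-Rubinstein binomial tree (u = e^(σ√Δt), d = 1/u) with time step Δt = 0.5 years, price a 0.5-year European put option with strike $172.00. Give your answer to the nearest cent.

CRR parameters: u = e^(σ√Δt) = e^(0.4·√0.5) = 1.3269, d = 1/u = 0.7536
Per-period rate: rΔt = 0.04·0.5 = 0.02, so R = e^0.02 = 1.0202
Risk-neutral probability p = (e^0.02 − 0.7536)/(1.3269 − 0.7536) = 0.2666/0.5733 = 0.4650
Terminal stock prices: S_u = 199, S_d = 113
Terminal payoffs (K − S): max(-27.03, 0) = 0, max(58.95, 0) = 58.95
Node 0 (S = 150): V_0 = e^(−0.02)·[0.4650·0.0000 + 0.5350·58.9543] = 30.9162

$30.92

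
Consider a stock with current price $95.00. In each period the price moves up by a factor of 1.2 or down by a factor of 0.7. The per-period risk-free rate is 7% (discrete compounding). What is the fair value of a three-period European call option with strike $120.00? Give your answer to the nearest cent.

Risk-neutral probability p = (1 + 0.07 − 0.7)/(1.2 − 0.7) = 0.3700/0.5000 = 0.7400
Terminal stock prices: S_uuu = 164.2, S_uud = 95.76, S_udd = 55.86, S_ddd = 32.58
Terminal payoffs (S − K): max(44.16, 0) = 44.16, max(-24.24, 0) = 0, max(-64.14, 0) = 0, max(-87.42, 0) = 0
Node uu (S = 136.8): V_uu = 1/1.07·[0.7400·44.1600 + 0.2600·0.0000] = 30.5406
Node ud (S = 79.8): V_ud = 1/1.07·[0.7400·0.0000 + 0.2600·0.0000] = 0.0000
Node dd (S = 46.55): V_dd = 1/1.07·[0.7400·0.0000 + 0.2600·0.0000] = 0.0000
Node u (S = 114): V_u = 1/1.07·[0.7400·30.5406 + 0.2600·0.0000] = 21.1215
Node d (S = 66.5): V_d = 1/1.07·[0.7400·0.0000 + 0.2600·0.0000] = 0.0000
Node 0 (S = 95): V_0 = 1/1.07·[0.7400·21.1215 + 0.2600·0.0000] = 14.6074

$14.61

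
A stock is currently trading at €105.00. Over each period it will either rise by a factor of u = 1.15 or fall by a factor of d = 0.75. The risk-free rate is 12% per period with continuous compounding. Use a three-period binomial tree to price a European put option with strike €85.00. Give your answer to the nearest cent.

€0.11

Risk-neutral probability p = (e^0.12 − 0.75)/(1.15 − 0.75) = 0.3775/0.4000 = 0.9437
Terminal stock prices: S_uuu = 159.7, S_uud = 104.1, S_udd = 67.92, S_ddd = 44.3
Terminal payoffs (K − S): max(-74.69, 0) = 0, max(-19.15, 0) = 0, max(17.08, 0) = 17.08, max(40.7, 0) = 40.7
Node uu (S = 138.9): V_uu = e^(−0.12)·[0.9437·0.0000 + 0.0563·0.0000] = 0.0000
Node ud (S = 90.56): V_ud = e^(−0.12)·[0.9437·0.0000 + 0.0563·17.0781] = 0.8521
Node dd (S = 59.06): V_dd = e^(−0.12)·[0.9437·17.0781 + 0.0563·40.7031] = 16.3257
Node u (S = 120.7): V_u = e^(−0.12)·[0.9437·0.0000 + 0.0563·0.8521] = 0.0425
Node d (S = 78.75): V_d = e^(−0.12)·[0.9437·0.8521 + 0.0563·16.3257] = 1.5279
Node 0 (S = 105): V_0 = e^(−0.12)·[0.9437·0.0425 + 0.0563·1.5279] = 0.1118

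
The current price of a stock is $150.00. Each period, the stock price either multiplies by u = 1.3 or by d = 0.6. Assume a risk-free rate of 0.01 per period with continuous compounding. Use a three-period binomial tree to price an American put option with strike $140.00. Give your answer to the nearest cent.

$28.08

Risk-neutral probability p = (e^0.01 − 0.6)/(1.3 − 0.6) = 0.4101/0.7000 = 0.5858
Terminal stock prices: S_uuu = 329.6, S_uud = 152.1, S_udd = 70.2, S_ddd = 32.4
Terminal payoffs (K − S): max(-189.6, 0) = 0, max(-12.1, 0) = 0, max(69.8, 0) = 69.8, max(107.6, 0) = 107.6
Node uu (S = 253.5): continuation = e^(−0.01)·[0.5858·0.0000 + 0.4142·0.0000] = 0.0000; exercise value = 0.0000 ≤ continuation, so V_uu = 0.0000
Node ud (S = 117): continuation = e^(−0.01)·[0.5858·0.0000 + 0.4142·69.8000] = 28.6245; exercise value = 23.0000 ≤ continuation, so V_ud = 28.6245
Node dd (S = 54): continuation = e^(−0.01)·[0.5858·69.8000 + 0.4142·107.6000] = 84.6070; exercise value = 86.0000 > continuation, so V_dd = 86.0000 (exercise)
Node u (S = 195): continuation = e^(−0.01)·[0.5858·0.0000 + 0.4142·28.6245] = 11.7387; exercise value = 0.0000 ≤ continuation, so V_u = 11.7387
Node d (S = 90): continuation = e^(−0.01)·[0.5858·28.6245 + 0.4142·86.0000] = 51.8689; exercise value = 50.0000 ≤ continuation, so V_d = 51.8689
Node 0 (S = 150): continuation = e^(−0.01)·[0.5858·11.7387 + 0.4142·51.8689] = 28.0790; exercise value = 0.0000 ≤ continuation, so V_0 = 28.0790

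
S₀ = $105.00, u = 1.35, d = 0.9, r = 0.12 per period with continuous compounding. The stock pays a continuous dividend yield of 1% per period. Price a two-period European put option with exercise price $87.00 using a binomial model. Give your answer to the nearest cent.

Per-period risk-free factor R = e^0.12 = 1.1275; dividend-adjusted growth = e^(0.12−0.01) = 1.1163.
Risk-neutral probability p = (1.1163 − 0.9)/(1.35 − 0.9) = 0.2163/0.4500 = 0.4806
Terminal stock prices: S_uu = 191.4, S_ud = 127.6, S_dd = 85.05
Terminal payoffs (K − S): max(-104.4, 0) = 0, max(-40.58, 0) = 0, max(1.95, 0) = 1.95
Node u (S = 141.8): V_u = e^(−0.12)·[0.4806·0.0000 + 0.5194·0.0000] = 0.0000
Node d (S = 94.5): V_d = e^(−0.12)·[0.4806·0.0000 + 0.5194·1.9500] = 0.8983
Node 0 (S = 105): V_0 = e^(−0.12)·[0.4806·0.0000 + 0.5194·0.8983] = 0.4138

$0.41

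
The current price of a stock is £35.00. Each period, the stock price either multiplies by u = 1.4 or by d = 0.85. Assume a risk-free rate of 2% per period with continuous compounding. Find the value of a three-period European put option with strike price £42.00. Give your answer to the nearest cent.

Risk-neutral probability p = (e^0.02 − 0.85)/(1.4 − 0.85) = 0.1702/0.5500 = 0.3095
Terminal stock prices: S_uuu = 96.04, S_uud = 58.31, S_udd = 35.4, S_ddd = 21.49
Terminal payoffs (K − S): max(-54.04, 0) = 0, max(-16.31, 0) = 0, max(6.598, 0) = 6.598, max(20.51, 0) = 20.51
Node uu (S = 68.6): V_uu = e^(−0.02)·[0.3095·0.0000 + 0.6905·0.0000] = 0.0000
Node ud (S = 41.65): V_ud = e^(−0.02)·[0.3095·0.0000 + 0.6905·6.5975] = 4.4656
Node dd (S = 25.29): V_dd = e^(−0.02)·[0.3095·6.5975 + 0.6905·20.5056] = 15.8808
Node u (S = 49): V_u = e^(−0.02)·[0.3095·0.0000 + 0.6905·4.4656] = 3.0227
Node d (S = 29.75): V_d = e^(−0.02)·[0.3095·4.4656 + 0.6905·15.8808] = 12.1038
Node 0 (S = 35): V_0 = e^(−0.02)·[0.3095·3.0227 + 0.6905·12.1038] = 9.1096

£9.11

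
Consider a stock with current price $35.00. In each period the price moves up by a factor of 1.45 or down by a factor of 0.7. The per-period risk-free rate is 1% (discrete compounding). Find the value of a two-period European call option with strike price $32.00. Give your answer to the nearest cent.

$8.64

Risk-neutral probability p = (1 + 0.01 − 0.7)/(1.45 − 0.7) = 0.3100/0.7500 = 0.4133
Terminal stock prices: S_uu = 73.59, S_ud = 35.52, S_dd = 17.15
Terminal payoffs (S − K): max(41.59, 0) = 41.59, max(3.525, 0) = 3.525, max(-14.85, 0) = 0
Node u (S = 50.75): V_u = 1/1.01·[0.4133·41.5875 + 0.5867·3.5250] = 19.0668
Node d (S = 24.5): V_d = 1/1.01·[0.4133·3.5250 + 0.5867·0.0000] = 1.4426
Node 0 (S = 35): V_0 = 1/1.01·[0.4133·19.0668 + 0.5867·1.4426] = 8.6409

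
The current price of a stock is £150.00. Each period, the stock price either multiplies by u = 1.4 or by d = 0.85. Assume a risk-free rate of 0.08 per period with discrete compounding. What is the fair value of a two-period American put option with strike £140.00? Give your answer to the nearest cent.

£9.18

Risk-neutral probability p = (1 + 0.08 − 0.85)/(1.4 − 0.85) = 0.2300/0.5500 = 0.4182
Terminal stock prices: S_uu = 294, S_ud = 178.5, S_dd = 108.4
Terminal payoffs (K − S): max(-154, 0) = 0, max(-38.5, 0) = 0, max(31.63, 0) = 31.63
Node u (S = 210): continuation = 1/1.08·[0.4182·0.0000 + 0.5818·0.0000] = 0.0000; exercise value = 0.0000 ≤ continuation, so V_u = 0.0000
Node d (S = 127.5): continuation = 1/1.08·[0.4182·0.0000 + 0.5818·31.6250] = 17.0370; exercise value = 12.5000 ≤ continuation, so V_d = 17.0370
Node 0 (S = 150): continuation = 1/1.08·[0.4182·0.0000 + 0.5818·17.0370] = 9.1782; exercise value = 0.0000 ≤ continuation, so V_0 = 9.1782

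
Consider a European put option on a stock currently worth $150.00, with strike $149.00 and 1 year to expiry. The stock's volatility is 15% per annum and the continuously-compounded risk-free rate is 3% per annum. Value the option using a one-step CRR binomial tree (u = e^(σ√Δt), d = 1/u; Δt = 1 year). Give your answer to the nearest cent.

$8.42

CRR parameters: u = e^(σ√Δt) = e^(0.15·√1) = 1.1618, d = 1/u = 0.8607
Per-period rate: rΔt = 0.03·1 = 0.03, so R = e^0.03 = 1.0305
Risk-neutral probability p = (e^0.03 − 0.8607)/(1.1618 − 0.8607) = 0.1697/0.3011 = 0.5637
Terminal stock prices: S_u = 174.3, S_d = 129.1
Terminal payoffs (K − S): max(-25.28, 0) = 0, max(19.89, 0) = 19.89
Node 0 (S = 150): V_0 = e^(−0.03)·[0.5637·0.0000 + 0.4363·19.8938] = 8.4230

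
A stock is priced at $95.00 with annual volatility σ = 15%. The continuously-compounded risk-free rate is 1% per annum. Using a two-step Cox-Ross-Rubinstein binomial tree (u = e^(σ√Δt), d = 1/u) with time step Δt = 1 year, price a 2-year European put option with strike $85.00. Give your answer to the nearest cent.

CRR parameters: u = e^(σ√Δt) = e^(0.15·√1) = 1.1618, d = 1/u = 0.8607
Per-period rate: rΔt = 0.01·1 = 0.01, so R = e^0.01 = 1.0101
Risk-neutral probability p = (e^0.01 − 0.8607)/(1.1618 − 0.8607) = 0.1493/0.3011 = 0.4959
Terminal stock prices: S_uu = 128.2, S_ud = 95, S_dd = 70.38
Terminal payoffs (K − S): max(-43.24, 0) = 0, max(-10, 0) = 0, max(14.62, 0) = 14.62
Node u (S = 110.4): V_u = e^(−0.01)·[0.4959·0.0000 + 0.5041·0.0000] = 0.0000
Node d (S = 81.77): V_d = e^(−0.01)·[0.4959·0.0000 + 0.5041·14.6223] = 7.2971
Node 0 (S = 95): V_0 = e^(−0.01)·[0.4959·0.0000 + 0.5041·7.2971] = 3.6415

$3.64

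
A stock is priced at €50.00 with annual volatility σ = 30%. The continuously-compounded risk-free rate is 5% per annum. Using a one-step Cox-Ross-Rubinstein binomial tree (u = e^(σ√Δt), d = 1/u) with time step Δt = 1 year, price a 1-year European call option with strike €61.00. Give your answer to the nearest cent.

€3.15

CRR parameters: u = e^(σ√Δt) = e^(0.3·√1) = 1.3499, d = 1/u = 0.7408
Per-period rate: rΔt = 0.05·1 = 0.05, so R = e^0.05 = 1.0513
Risk-neutral probability p = (e^0.05 − 0.7408)/(1.3499 − 0.7408) = 0.3105/0.6090 = 0.5097
Terminal stock prices: S_u = 67.49, S_d = 37.04
Terminal payoffs (S − K): max(6.493, 0) = 6.493, max(-23.96, 0) = 0
Node 0 (S = 50): V_0 = e^(−0.05)·[0.5097·6.4929 + 0.4903·0.0000] = 3.1483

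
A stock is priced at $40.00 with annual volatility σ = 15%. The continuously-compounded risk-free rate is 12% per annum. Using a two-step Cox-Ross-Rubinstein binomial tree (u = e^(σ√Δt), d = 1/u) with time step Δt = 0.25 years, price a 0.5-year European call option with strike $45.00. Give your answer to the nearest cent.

CRR parameters: u = e^(σ√Δt) = e^(0.15·√0.25) = 1.0779, d = 1/u = 0.9277
Per-period rate: rΔt = 0.12·0.25 = 0.03, so R = e^0.03 = 1.0305
Risk-neutral probability p = (e^0.03 − 0.9277)/(1.0779 − 0.9277) = 0.1027/0.1501 = 0.6841
Terminal stock prices: S_uu = 46.47, S_ud = 40, S_dd = 34.43
Terminal payoffs (S − K): max(1.473, 0) = 1.473, max(-5, 0) = 0, max(-10.57, 0) = 0
Node u (S = 43.12): V_u = e^(−0.03)·[0.6841·1.4734 + 0.3159·0.0000] = 0.9781
Node d (S = 37.11): V_d = e^(−0.03)·[0.6841·0.0000 + 0.3159·0.0000] = 0.0000
Node 0 (S = 40): V_0 = e^(−0.03)·[0.6841·0.9781 + 0.3159·0.0000] = 0.6494

$0.65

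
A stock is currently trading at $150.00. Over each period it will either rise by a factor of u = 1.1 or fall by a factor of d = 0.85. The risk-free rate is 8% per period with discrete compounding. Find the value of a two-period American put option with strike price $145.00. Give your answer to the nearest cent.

$1.60

Risk-neutral probability p = (1 + 0.08 − 0.85)/(1.1 − 0.85) = 0.2300/0.2500 = 0.9200
Terminal stock prices: S_uu = 181.5, S_ud = 140.2, S_dd = 108.4
Terminal payoffs (K − S): max(-36.5, 0) = 0, max(4.75, 0) = 4.75, max(36.63, 0) = 36.63
Node u (S = 165): continuation = 1/1.08·[0.9200·0.0000 + 0.0800·4.7500] = 0.3519; exercise value = 0.0000 ≤ continuation, so V_u = 0.3519
Node d (S = 127.5): continuation = 1/1.08·[0.9200·4.7500 + 0.0800·36.6250] = 6.7593; exercise value = 17.5000 > continuation, so V_d = 17.5000 (exercise)
Node 0 (S = 150): continuation = 1/1.08·[0.9200·0.3519 + 0.0800·17.5000] = 1.5960; exercise value = 0.0000 ≤ continuation, so V_0 = 1.5960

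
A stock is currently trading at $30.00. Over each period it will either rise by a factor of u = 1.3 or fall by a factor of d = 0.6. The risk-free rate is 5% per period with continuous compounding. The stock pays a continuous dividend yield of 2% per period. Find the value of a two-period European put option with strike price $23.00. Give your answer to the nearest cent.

$1.64

Per-period risk-free factor R = e^0.05 = 1.0513; dividend-adjusted growth = e^(0.05−0.02) = 1.0305.
Risk-neutral probability p = (1.0305 − 0.6)/(1.3 − 0.6) = 0.4305/0.7000 = 0.6149
Terminal stock prices: S_uu = 50.7, S_ud = 23.4, S_dd = 10.8
Terminal payoffs (K − S): max(-27.7, 0) = 0, max(-0.4, 0) = 0, max(12.2, 0) = 12.2
Node u (S = 39): V_u = e^(−0.05)·[0.6149·0.0000 + 0.3851·0.0000] = 0.0000
Node d (S = 18): V_d = e^(−0.05)·[0.6149·0.0000 + 0.3851·12.2000] = 4.4687
Node 0 (S = 30): V_0 = e^(−0.05)·[0.6149·0.0000 + 0.3851·4.4687] = 1.6368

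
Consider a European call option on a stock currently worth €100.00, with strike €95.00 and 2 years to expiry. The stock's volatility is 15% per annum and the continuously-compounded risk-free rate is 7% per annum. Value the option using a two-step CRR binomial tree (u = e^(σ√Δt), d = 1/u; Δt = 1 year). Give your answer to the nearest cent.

€19.01

CRR parameters: u = e^(σ√Δt) = e^(0.15·√1) = 1.1618, d = 1/u = 0.8607
Per-period rate: rΔt = 0.07·1 = 0.07, so R = e^0.07 = 1.0725
Risk-neutral probability p = (e^0.07 − 0.8607)/(1.1618 − 0.8607) = 0.2118/0.3011 = 0.7034
Terminal stock prices: S_uu = 135, S_ud = 100, S_dd = 74.08
Terminal payoffs (S − K): max(39.99, 0) = 39.99, max(5, 0) = 5, max(-20.92, 0) = 0
Node u (S = 116.2): V_u = e^(−0.07)·[0.7034·39.9859 + 0.2966·5.0000] = 27.6060
Node d (S = 86.07): V_d = e^(−0.07)·[0.7034·5.0000 + 0.2966·0.0000] = 3.2790
Node 0 (S = 100): V_0 = e^(−0.07)·[0.7034·27.6060 + 0.2966·3.2790] = 19.0112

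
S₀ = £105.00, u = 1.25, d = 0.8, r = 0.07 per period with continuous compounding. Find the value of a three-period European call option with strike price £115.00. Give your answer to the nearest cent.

Risk-neutral probability p = (e^0.07 − 0.8)/(1.25 − 0.8) = 0.2725/0.4500 = 0.6056
Terminal stock prices: S_uuu = 205.1, S_uud = 131.2, S_udd = 84, S_ddd = 53.76
Terminal payoffs (S − K): max(90.08, 0) = 90.08, max(16.25, 0) = 16.25, max(-31, 0) = 0, max(-61.24, 0) = 0
Node uu (S = 164.1): V_uu = e^(−0.07)·[0.6056·90.0781 + 0.3944·16.2500] = 56.8372
Node ud (S = 105): V_ud = e^(−0.07)·[0.6056·16.2500 + 0.3944·0.0000] = 9.1753
Node dd (S = 67.2): V_dd = e^(−0.07)·[0.6056·0.0000 + 0.3944·0.0000] = 0.0000
Node u (S = 131.2): V_u = e^(−0.07)·[0.6056·56.8372 + 0.3944·9.1753] = 35.4665
Node d (S = 84): V_d = e^(−0.07)·[0.6056·9.1753 + 0.3944·0.0000] = 5.1807
Node 0 (S = 105): V_0 = e^(−0.07)·[0.6056·35.4665 + 0.3944·5.1807] = 21.9308

£21.93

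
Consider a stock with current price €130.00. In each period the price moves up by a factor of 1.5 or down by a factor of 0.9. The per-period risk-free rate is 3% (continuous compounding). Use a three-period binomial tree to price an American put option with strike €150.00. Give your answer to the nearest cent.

€25.78

Risk-neutral probability p = (e^0.03 − 0.9)/(1.5 − 0.9) = 0.1305/0.6000 = 0.2174
Terminal stock prices: S_uuu = 438.8, S_uud = 263.2, S_udd = 158, S_ddd = 94.77
Terminal payoffs (K − S): max(-288.8, 0) = 0, max(-113.2, 0) = 0, max(-7.95, 0) = 0, max(55.23, 0) = 55.23
Node uu (S = 292.5): continuation = e^(−0.03)·[0.2174·0.0000 + 0.7826·0.0000] = 0.0000; exercise value = 0.0000 ≤ continuation, so V_uu = 0.0000
Node ud (S = 175.5): continuation = e^(−0.03)·[0.2174·0.0000 + 0.7826·0.0000] = 0.0000; exercise value = 0.0000 ≤ continuation, so V_ud = 0.0000
Node dd (S = 105.3): continuation = e^(−0.03)·[0.2174·0.0000 + 0.7826·55.2300] = 41.9443; exercise value = 44.7000 > continuation, so V_dd = 44.7000 (exercise)
Node u (S = 195): continuation = e^(−0.03)·[0.2174·0.0000 + 0.7826·0.0000] = 0.0000; exercise value = 0.0000 ≤ continuation, so V_u = 0.0000
Node d (S = 117): continuation = e^(−0.03)·[0.2174·0.0000 + 0.7826·44.7000] = 33.9473; exercise value = 33.0000 ≤ continuation, so V_d = 33.9473
Node 0 (S = 130): continuation = e^(−0.03)·[0.2174·0.0000 + 0.7826·33.9473] = 25.7812; exercise value = 20.0000 ≤ continuation, so V_0 = 25.7812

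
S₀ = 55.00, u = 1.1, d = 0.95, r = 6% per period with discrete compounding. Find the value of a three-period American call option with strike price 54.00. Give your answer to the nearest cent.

Risk-neutral probability p = (1 + 0.06 − 0.95)/(1.1 − 0.95) = 0.1100/0.1500 = 0.7333
Terminal stock prices: S_uuu = 73.21, S_uud = 63.22, S_udd = 54.6, S_ddd = 47.16
Terminal payoffs (S − K): max(19.21, 0) = 19.21, max(9.223, 0) = 9.223, max(0.6013, 0) = 0.6013, max(-6.844, 0) = 0
Node uu (S = 66.55): continuation = 1/1.06·[0.7333·19.2050 + 0.2667·9.2225] = 15.6066; exercise value = 12.5500 ≤ continuation, so V_uu = 15.6066
Node ud (S = 57.48): continuation = 1/1.06·[0.7333·9.2225 + 0.2667·0.6013] = 6.5316; exercise value = 3.4750 ≤ continuation, so V_ud = 6.5316
Node dd (S = 49.64): continuation = 1/1.06·[0.7333·0.6013 + 0.2667·0.0000] = 0.4160; exercise value = 0.0000 ≤ continuation, so V_dd = 0.4160
Node u (S = 60.5): continuation = 1/1.06·[0.7333·15.6066 + 0.2667·6.5316] = 12.4402; exercise value = 6.5000 ≤ continuation, so V_u = 12.4402
Node d (S = 52.25): continuation = 1/1.06·[0.7333·6.5316 + 0.2667·0.4160] = 4.6234; exercise value = 0.0000 ≤ continuation, so V_d = 4.6234
Node 0 (S = 55): continuation = 1/1.06·[0.7333·12.4402 + 0.2667·4.6234] = 9.7695; exercise value = 1.0000 ≤ continuation, so V_0 = 9.7695

9.77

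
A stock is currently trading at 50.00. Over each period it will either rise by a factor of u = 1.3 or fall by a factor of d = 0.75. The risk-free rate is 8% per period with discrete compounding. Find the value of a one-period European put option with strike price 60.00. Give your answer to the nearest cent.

Risk-neutral probability p = (1 + 0.08 − 0.75)/(1.3 − 0.75) = 0.3300/0.5500 = 0.6000
Terminal stock prices: S_u = 65, S_d = 37.5
Terminal payoffs (K − S): max(-5, 0) = 0, max(22.5, 0) = 22.5
Node 0 (S = 50): V_0 = 1/1.08·[0.6000·0.0000 + 0.4000·22.5000] = 8.3333

8.33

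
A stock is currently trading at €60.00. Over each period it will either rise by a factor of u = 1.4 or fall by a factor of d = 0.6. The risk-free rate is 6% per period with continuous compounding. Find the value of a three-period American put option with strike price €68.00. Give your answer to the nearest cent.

Risk-neutral probability p = (e^0.06 − 0.6)/(1.4 − 0.6) = 0.4618/0.8000 = 0.5773
Terminal stock prices: S_uuu = 164.6, S_uud = 70.56, S_udd = 30.24, S_ddd = 12.96
Terminal payoffs (K − S): max(-96.64, 0) = 0, max(-2.56, 0) = 0, max(37.76, 0) = 37.76, max(55.04, 0) = 55.04
Node uu (S = 117.6): continuation = e^(−0.06)·[0.5773·0.0000 + 0.4227·0.0000] = 0.0000; exercise value = 0.0000 ≤ continuation, so V_uu = 0.0000
Node ud (S = 50.4): continuation = e^(−0.06)·[0.5773·0.0000 + 0.4227·37.7600] = 15.0318; exercise value = 17.6000 > continuation, so V_ud = 17.6000 (exercise)
Node dd (S = 21.6): continuation = e^(−0.06)·[0.5773·37.7600 + 0.4227·55.0400] = 42.4400; exercise value = 46.4000 > continuation, so V_dd = 46.4000 (exercise)
Node u (S = 84): continuation = e^(−0.06)·[0.5773·0.0000 + 0.4227·17.6000] = 7.0063; exercise value = 0.0000 ≤ continuation, so V_u = 7.0063
Node d (S = 36): continuation = e^(−0.06)·[0.5773·17.6000 + 0.4227·46.4000] = 28.0400; exercise value = 32.0000 > continuation, so V_d = 32.0000 (exercise)
Node 0 (S = 60): continuation = e^(−0.06)·[0.5773·7.0063 + 0.4227·32.0000] = 16.5480; exercise value = 8.0000 ≤ continuation, so V_0 = 16.5480

€16.55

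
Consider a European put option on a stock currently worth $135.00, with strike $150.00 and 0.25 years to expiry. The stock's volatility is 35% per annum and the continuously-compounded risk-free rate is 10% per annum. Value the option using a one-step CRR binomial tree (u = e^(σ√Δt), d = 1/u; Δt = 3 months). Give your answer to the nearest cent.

$16.87

CRR parameters: u = e^(σ√Δt) = e^(0.35·√0.25) = 1.1912, d = 1/u = 0.8395
Per-period rate: rΔt = 0.1·0.25 = 0.025, so R = e^0.025 = 1.0253
Risk-neutral probability p = (e^0.025 − 0.8395)/(1.1912 − 0.8395) = 0.1859/0.3518 = 0.5283
Terminal stock prices: S_u = 160.8, S_d = 113.3
Terminal payoffs (K − S): max(-10.82, 0) = 0, max(36.67, 0) = 36.67
Node 0 (S = 135): V_0 = e^(−0.025)·[0.5283·0.0000 + 0.4717·36.6733] = 16.8709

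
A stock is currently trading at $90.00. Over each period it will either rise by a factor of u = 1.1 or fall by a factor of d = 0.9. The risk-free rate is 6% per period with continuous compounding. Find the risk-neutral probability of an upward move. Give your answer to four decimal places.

p = 0.8092

Risk-neutral probability p = (e^0.06 − 0.9)/(1.1 − 0.9) = 0.1618/0.2000 = 0.8092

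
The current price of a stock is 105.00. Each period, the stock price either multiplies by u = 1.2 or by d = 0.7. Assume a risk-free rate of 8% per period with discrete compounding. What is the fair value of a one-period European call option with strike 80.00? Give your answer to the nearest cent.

32.37

Risk-neutral probability p = (1 + 0.08 − 0.7)/(1.2 − 0.7) = 0.3800/0.5000 = 0.7600
Terminal stock prices: S_u = 126, S_d = 73.5
Terminal payoffs (S − K): max(46, 0) = 46, max(-6.5, 0) = 0
Node 0 (S = 105): V_0 = 1/1.08·[0.7600·46.0000 + 0.2400·0.0000] = 32.3704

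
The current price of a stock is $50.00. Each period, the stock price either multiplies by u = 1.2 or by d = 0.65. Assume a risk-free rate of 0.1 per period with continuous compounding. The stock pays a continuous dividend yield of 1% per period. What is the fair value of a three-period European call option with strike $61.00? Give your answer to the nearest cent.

Per-period risk-free factor R = e^0.1 = 1.1052; dividend-adjusted growth = e^(0.1−0.01) = 1.0942.
Risk-neutral probability p = (1.0942 − 0.65)/(1.2 − 0.65) = 0.4442/0.5500 = 0.8076
Terminal stock prices: S_uuu = 86.4, S_uud = 46.8, S_udd = 25.35, S_ddd = 13.73
Terminal payoffs (S − K): max(25.4, 0) = 25.4, max(-14.2, 0) = 0, max(-35.65, 0) = 0, max(-47.27, 0) = 0
Node uu (S = 72): V_uu = e^(−0.1)·[0.8076·25.4000 + 0.1924·0.0000] = 18.5607
Node ud (S = 39): V_ud = e^(−0.1)·[0.8076·0.0000 + 0.1924·0.0000] = 0.0000
Node dd (S = 21.13): V_dd = e^(−0.1)·[0.8076·0.0000 + 0.1924·0.0000] = 0.0000
Node u (S = 60): V_u = e^(−0.1)·[0.8076·18.5607 + 0.1924·0.0000] = 13.5630
Node d (S = 32.5): V_d = e^(−0.1)·[0.8076·0.0000 + 0.1924·0.0000] = 0.0000
Node 0 (S = 50): V_0 = e^(−0.1)·[0.8076·13.5630 + 0.1924·0.0000] = 9.9110

$9.91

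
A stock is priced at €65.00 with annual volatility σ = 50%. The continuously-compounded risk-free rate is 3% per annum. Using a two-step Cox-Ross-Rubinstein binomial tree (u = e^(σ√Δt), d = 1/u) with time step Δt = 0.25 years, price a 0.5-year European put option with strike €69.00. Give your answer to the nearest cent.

CRR parameters: u = e^(σ√Δt) = e^(0.5·√0.25) = 1.2840, d = 1/u = 0.7788
Per-period rate: rΔt = 0.03·0.25 = 0.0075, so R = e^0.0075 = 1.0075
Risk-neutral probability p = (e^0.0075 − 0.7788)/(1.2840 − 0.7788) = 0.2287/0.5052 = 0.4527
Terminal stock prices: S_uu = 107.2, S_ud = 65, S_dd = 39.42
Terminal payoffs (K − S): max(-38.17, 0) = 0, max(4, 0) = 4, max(29.58, 0) = 29.58
Node u (S = 83.46): V_u = e^(−0.0075)·[0.4527·0.0000 + 0.5473·4.0000] = 2.1727
Node d (S = 50.62): V_d = e^(−0.0075)·[0.4527·4.0000 + 0.5473·29.5755] = 17.8624
Node 0 (S = 65): V_0 = e^(−0.0075)·[0.4527·2.1727 + 0.5473·17.8624] = 10.6789

€10.68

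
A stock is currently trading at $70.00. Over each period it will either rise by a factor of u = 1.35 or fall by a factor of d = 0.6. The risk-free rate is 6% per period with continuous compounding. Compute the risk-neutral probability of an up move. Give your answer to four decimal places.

Risk-neutral probability p = (e^0.06 − 0.6)/(1.35 − 0.6) = 0.4618/0.7500 = 0.6158

p = 0.6158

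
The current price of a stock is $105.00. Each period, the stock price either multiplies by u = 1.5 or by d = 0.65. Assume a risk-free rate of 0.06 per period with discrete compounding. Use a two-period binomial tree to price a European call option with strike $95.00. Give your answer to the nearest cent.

Risk-neutral probability p = (1 + 0.06 − 0.65)/(1.5 − 0.65) = 0.4100/0.8500 = 0.4824
Terminal stock prices: S_uu = 236.2, S_ud = 102.4, S_dd = 44.36
Terminal payoffs (S − K): max(141.2, 0) = 141.2, max(7.375, 0) = 7.375, max(-50.64, 0) = 0
Node u (S = 157.5): V_u = 1/1.06·[0.4824·141.2500 + 0.5176·7.3750] = 67.8774
Node d (S = 68.25): V_d = 1/1.06·[0.4824·7.3750 + 0.5176·0.0000] = 3.3560
Node 0 (S = 105): V_0 = 1/1.06·[0.4824·67.8774 + 0.5176·3.3560] = 32.5265

$32.53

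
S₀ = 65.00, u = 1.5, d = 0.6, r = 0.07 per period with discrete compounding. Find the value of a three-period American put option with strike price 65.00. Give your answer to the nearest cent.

Risk-neutral probability p = (1 + 0.07 − 0.6)/(1.5 − 0.6) = 0.4700/0.9000 = 0.5222
Terminal stock prices: S_uuu = 219.4, S_uud = 87.75, S_udd = 35.1, S_ddd = 14.04
Terminal payoffs (K − S): max(-154.4, 0) = 0, max(-22.75, 0) = 0, max(29.9, 0) = 29.9, max(50.96, 0) = 50.96
Node uu (S = 146.2): continuation = 1/1.07·[0.5222·0.0000 + 0.4778·0.0000] = 0.0000; exercise value = 0.0000 ≤ continuation, so V_uu = 0.0000
Node ud (S = 58.5): continuation = 1/1.07·[0.5222·0.0000 + 0.4778·29.9000] = 13.3510; exercise value = 6.5000 ≤ continuation, so V_ud = 13.3510
Node dd (S = 23.4): continuation = 1/1.07·[0.5222·29.9000 + 0.4778·50.9600] = 37.3477; exercise value = 41.6000 > continuation, so V_dd = 41.6000 (exercise)
Node u (S = 97.5): continuation = 1/1.07·[0.5222·0.0000 + 0.4778·13.3510] = 5.9615; exercise value = 0.0000 ≤ continuation, so V_u = 5.9615
Node d (S = 39): continuation = 1/1.07·[0.5222·13.3510 + 0.4778·41.6000] = 25.0913; exercise value = 26.0000 > continuation, so V_d = 26.0000 (exercise)
Node 0 (S = 65): continuation = 1/1.07·[0.5222·5.9615 + 0.4778·26.0000] = 14.5191; exercise value = 0.0000 ≤ continuation, so V_0 = 14.5191

14.52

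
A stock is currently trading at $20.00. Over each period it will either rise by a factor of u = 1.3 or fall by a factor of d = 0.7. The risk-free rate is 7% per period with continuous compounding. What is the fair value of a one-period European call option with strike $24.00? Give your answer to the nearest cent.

Risk-neutral probability p = (e^0.07 − 0.7)/(1.3 − 0.7) = 0.3725/0.6000 = 0.6208
Terminal stock prices: S_u = 26, S_d = 14
Terminal payoffs (S − K): max(2, 0) = 2, max(-10, 0) = 0
Node 0 (S = 20): V_0 = e^(−0.07)·[0.6208·2.0000 + 0.3792·0.0000] = 1.1577

$1.16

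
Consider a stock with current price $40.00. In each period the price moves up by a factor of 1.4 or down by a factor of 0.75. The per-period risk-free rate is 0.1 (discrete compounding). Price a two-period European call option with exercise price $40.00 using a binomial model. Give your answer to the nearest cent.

$10.02

Risk-neutral probability p = (1 + 0.1 − 0.75)/(1.4 − 0.75) = 0.3500/0.6500 = 0.5385
Terminal stock prices: S_uu = 78.4, S_ud = 42, S_dd = 22.5
Terminal payoffs (S − K): max(38.4, 0) = 38.4, max(2, 0) = 2, max(-17.5, 0) = 0
Node u (S = 56): V_u = 1/1.1·[0.5385·38.4000 + 0.4615·2.0000] = 19.6364
Node d (S = 30): V_d = 1/1.1·[0.5385·2.0000 + 0.4615·0.0000] = 0.9790
Node 0 (S = 40): V_0 = 1/1.1·[0.5385·19.6364 + 0.4615·0.9790] = 10.0230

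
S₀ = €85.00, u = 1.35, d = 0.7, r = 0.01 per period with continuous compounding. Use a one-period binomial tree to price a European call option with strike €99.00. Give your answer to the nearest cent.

€7.44

Risk-neutral probability p = (e^0.01 − 0.7)/(1.35 − 0.7) = 0.3101/0.6500 = 0.4770
Terminal stock prices: S_u = 114.8, S_d = 59.5
Terminal payoffs (S − K): max(15.75, 0) = 15.75, max(-39.5, 0) = 0
Node 0 (S = 85): V_0 = e^(−0.01)·[0.4770·15.7500 + 0.5230·0.0000] = 7.4380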